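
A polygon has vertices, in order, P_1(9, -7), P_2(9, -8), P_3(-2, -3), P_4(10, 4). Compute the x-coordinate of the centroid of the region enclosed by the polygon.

Apply the shoelace (surveyor's) formula. First the cross-terms c_i = x_i·y_{i+1} − x_{i+1}·y_i:
  -9, -43, 22, -106  ⇒  2A = -136, A = -68.
Then Σ (x_i + x_{i+1})·c_i = -2301, so x̄ = -2301 / (6·(-68)) = 767/136.

767/136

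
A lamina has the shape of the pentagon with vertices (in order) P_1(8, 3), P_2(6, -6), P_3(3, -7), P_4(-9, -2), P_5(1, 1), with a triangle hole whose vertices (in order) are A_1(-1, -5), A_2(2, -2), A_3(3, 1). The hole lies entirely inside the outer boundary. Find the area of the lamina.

82.5

Outer boundary:
Apply the shoelace (surveyor's) formula: 2A = Σ (x_i·y_{i+1} − x_{i+1}·y_i), indices taken mod 5.
P_1→P_2: (8)(-6) − (6)(3) = -66
P_2→P_3: (6)(-7) − (3)(-6) = -24
P_3→P_4: (3)(-2) − (-9)(-7) = -69
P_4→P_5: (-9)(1) − (1)(-2) = -7
P_5→P_1: (1)(3) − (8)(1) = -5
Σ = -171
Area = |Σ|/2 = 85.5.
Hole:
Apply Gauss's area formula: 2A = Σ (x_i·y_{i+1} − x_{i+1}·y_i), indices taken mod 3.
A_1→A_2: (-1)(-2) − (2)(-5) = 12
A_2→A_3: (2)(1) − (3)(-2) = 8
A_3→A_1: (3)(-5) − (-1)(1) = -14
Σ = 6
Area = |Σ|/2 = 3.
Net area = 85.5 − 3 = 82.5.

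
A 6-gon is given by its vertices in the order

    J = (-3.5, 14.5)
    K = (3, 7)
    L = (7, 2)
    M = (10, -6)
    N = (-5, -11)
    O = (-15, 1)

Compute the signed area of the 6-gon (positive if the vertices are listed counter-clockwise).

Apply the surveyor's formula: 2A = Σ (x_i·y_{i+1} − x_{i+1}·y_i), indices taken mod 6.
Σ = (-68) + (-43) + (-62) + (-140) + (-170) + (-214) = -697
Signed area = Σ/2 = -348.5 (negative ⇒ clockwise traversal).

-348.5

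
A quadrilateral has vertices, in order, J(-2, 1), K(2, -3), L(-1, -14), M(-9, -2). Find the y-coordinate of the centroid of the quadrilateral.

-629/123

Apply the shoelace (surveyor's) formula. First the cross-terms c_i = x_i·y_{i+1} − x_{i+1}·y_i:
  4, -31, -124, -13  ⇒  2A = -164, A = -82.
Then Σ (y_i + y_{i+1})·c_i = 2516, so ȳ = 2516 / (6·(-82)) = -629/123.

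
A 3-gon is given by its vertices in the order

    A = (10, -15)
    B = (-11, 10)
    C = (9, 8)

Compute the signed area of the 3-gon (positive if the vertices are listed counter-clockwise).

Cross-terms: -65, -178, -215  ⇒  Σ = -458
Signed area = Σ/2 = -229 (negative ⇒ clockwise traversal).

-229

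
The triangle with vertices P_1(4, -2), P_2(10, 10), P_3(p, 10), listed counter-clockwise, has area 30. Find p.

The doubled signed area Σ (x_i y_{i+1} − x_{i+1} y_i) is linear in p.
With p=0 it equals 120; the coefficient of p is -12 (from the two edges through P_3).
So -12·p + 120 = 2·30 = 60 ⇒ p = 5.

5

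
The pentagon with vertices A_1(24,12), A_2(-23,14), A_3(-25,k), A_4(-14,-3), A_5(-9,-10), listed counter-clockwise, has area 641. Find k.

0

The doubled signed area Σ (x_i y_{i+1} − x_{i+1} y_i) is linear in k.
With k=0 it equals 1282; the coefficient of k is -9 (from the two edges through A_3).
So -9·k + 1282 = 2·641 = 1282 ⇒ k = 0.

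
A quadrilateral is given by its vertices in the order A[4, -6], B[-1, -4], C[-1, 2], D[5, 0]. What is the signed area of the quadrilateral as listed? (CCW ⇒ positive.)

-34

Cross-terms: -22, -6, -10, -30  ⇒  Σ = -68
Signed area = Σ/2 = -34 (negative ⇒ clockwise traversal).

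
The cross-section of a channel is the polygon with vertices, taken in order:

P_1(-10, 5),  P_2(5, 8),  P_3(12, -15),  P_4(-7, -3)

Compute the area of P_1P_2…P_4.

241

Apply the shoelace formula: 2A = Σ (x_i·y_{i+1} − x_{i+1}·y_i), indices taken mod 4.
P_1→P_2: (-10)(8) − (5)(5) = -105
P_2→P_3: (5)(-15) − (12)(8) = -171
P_3→P_4: (12)(-3) − (-7)(-15) = -141
P_4→P_1: (-7)(5) − (-10)(-3) = -65
Σ = -482
Area = |Σ|/2 = 241.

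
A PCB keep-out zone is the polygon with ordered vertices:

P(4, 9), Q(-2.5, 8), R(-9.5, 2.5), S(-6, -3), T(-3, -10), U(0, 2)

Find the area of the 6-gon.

102.375

Cross-terms: 54.5, 69.75, 43.5, 51, -6, -8  ⇒  Σ = 204.75
Area = |Σ|/2 = 102.375.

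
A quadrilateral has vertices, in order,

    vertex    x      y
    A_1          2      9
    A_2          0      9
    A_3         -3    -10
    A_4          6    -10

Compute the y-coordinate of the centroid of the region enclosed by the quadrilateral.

Apply the surveyor's formula. First the cross-terms c_i = x_i·y_{i+1} − x_{i+1}·y_i:
  18, 27, 90, 74  ⇒  2A = 209, A = 104.5.
Then Σ (y_i + y_{i+1})·c_i = -1577, so ȳ = -1577 / (6·104.5) = -83/33.

-83/33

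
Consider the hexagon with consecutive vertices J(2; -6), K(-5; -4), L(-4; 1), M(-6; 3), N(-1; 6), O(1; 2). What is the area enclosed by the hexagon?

58

Apply the shoelace (surveyor's) formula: 2A = Σ (x_i·y_{i+1} − x_{i+1}·y_i), indices taken mod 6.
Cross-terms: -38, -21, -6, -33, -8, -10  ⇒  Σ = -116
Area = |Σ|/2 = 58.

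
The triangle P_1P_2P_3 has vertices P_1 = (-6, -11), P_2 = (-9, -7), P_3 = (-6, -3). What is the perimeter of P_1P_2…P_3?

|P_1P_2| = √((-3)² + (4)²) = √25 = 5
|P_2P_3| = √((3)² + (4)²) = √25 = 5
|P_3P_1| = √((0)² + (-8)²) = √64 = 8
Perimeter = 5 + 5 + 8 = 18.

18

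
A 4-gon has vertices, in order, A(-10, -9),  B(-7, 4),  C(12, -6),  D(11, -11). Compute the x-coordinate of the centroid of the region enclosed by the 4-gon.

1/192

Apply Gauss's area formula. First the cross-terms c_i = x_i·y_{i+1} − x_{i+1}·y_i:
  -103, -6, -66, -209  ⇒  2A = -384, A = -192.
Then Σ (x_i + x_{i+1})·c_i = -6, so x̄ = -6 / (6·(-192)) = 1/192.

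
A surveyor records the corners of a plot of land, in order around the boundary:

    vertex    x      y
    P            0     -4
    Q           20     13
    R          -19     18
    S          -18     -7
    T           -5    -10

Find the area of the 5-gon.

Cross-terms: 80, 607, 457, 145, 20  ⇒  Σ = 1309
Area = |Σ|/2 = 654.5.

654.5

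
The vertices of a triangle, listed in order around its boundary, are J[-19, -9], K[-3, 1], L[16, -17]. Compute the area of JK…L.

Apply the shoelace (surveyor's) formula: 2A = Σ (x_i·y_{i+1} − x_{i+1}·y_i), indices taken mod 3.
Cross-terms: -46, 35, -467  ⇒  Σ = -478
Area = |Σ|/2 = 239.

239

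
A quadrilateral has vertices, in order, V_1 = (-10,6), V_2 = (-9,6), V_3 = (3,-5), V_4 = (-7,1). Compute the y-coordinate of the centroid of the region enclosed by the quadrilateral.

47/43

Apply the shoelace formula. First the cross-terms c_i = x_i·y_{i+1} − x_{i+1}·y_i:
  -6, 27, -32, -32  ⇒  2A = -43, A = -21.5.
Then Σ (y_i + y_{i+1})·c_i = -141, so ȳ = -141 / (6·(-21.5)) = 47/43.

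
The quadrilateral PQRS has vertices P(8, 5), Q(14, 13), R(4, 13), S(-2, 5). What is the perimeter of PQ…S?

40

|PQ| = √((6)² + (8)²) = √100 = 10
|QR| = √((-10)² + (0)²) = √100 = 10
|RS| = √((-6)² + (-8)²) = √100 = 10
|SP| = √((10)² + (0)²) = √100 = 10
Perimeter = 10 + 10 + 10 + 10 = 40.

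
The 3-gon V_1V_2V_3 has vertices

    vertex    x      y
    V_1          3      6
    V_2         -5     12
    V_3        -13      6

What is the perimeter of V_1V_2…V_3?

|V_1V_2| = √((-8)² + (6)²) = √100 = 10
|V_2V_3| = √((-8)² + (-6)²) = √100 = 10
|V_3V_1| = √((16)² + (0)²) = √256 = 16
Perimeter = 10 + 10 + 16 = 36.

36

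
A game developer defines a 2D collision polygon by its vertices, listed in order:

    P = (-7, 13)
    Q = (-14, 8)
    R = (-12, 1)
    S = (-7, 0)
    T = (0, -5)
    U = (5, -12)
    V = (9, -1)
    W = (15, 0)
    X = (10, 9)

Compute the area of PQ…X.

360.5

Apply the shoelace formula: 2A = Σ (x_i·y_{i+1} − x_{i+1}·y_i), indices taken mod 9.
Cross-terms: 126, 82, 7, 35, 25, 103, 15, 135, 193  ⇒  Σ = 721
Area = |Σ|/2 = 360.5.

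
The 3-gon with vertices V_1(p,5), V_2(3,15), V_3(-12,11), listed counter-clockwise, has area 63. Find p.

The doubled signed area Σ (x_i y_{i+1} − x_{i+1} y_i) is linear in p.
With p=0 it equals 138; the coefficient of p is 4 (from the two edges through V_1).
So 4·p + 138 = 2·63 = 126 ⇒ p = -3.

-3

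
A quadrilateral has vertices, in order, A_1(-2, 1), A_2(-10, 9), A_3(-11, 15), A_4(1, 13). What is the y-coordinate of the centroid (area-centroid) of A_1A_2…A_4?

535/57

Apply the shoelace formula. First the cross-terms c_i = x_i·y_{i+1} − x_{i+1}·y_i:
  -8, -51, -158, 27  ⇒  2A = -190, A = -95.
Then Σ (y_i + y_{i+1})·c_i = -5350, so ȳ = -5350 / (6·(-95)) = 535/57.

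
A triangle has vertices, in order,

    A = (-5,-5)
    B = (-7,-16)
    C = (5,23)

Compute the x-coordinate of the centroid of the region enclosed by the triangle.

Apply the surveyor's formula. First the cross-terms c_i = x_i·y_{i+1} − x_{i+1}·y_i:
  45, -81, 90  ⇒  2A = 54, A = 27.
Then Σ (x_i + x_{i+1})·c_i = -378, so x̄ = -378 / (6·27) = -7/3.

-7/3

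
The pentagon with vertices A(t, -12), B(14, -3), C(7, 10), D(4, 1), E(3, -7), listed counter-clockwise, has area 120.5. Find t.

3

Write out the shoelace sum; only the two edges meeting at A involve t:
2·Area = [(3·(-12) − t·(-7)) + (t·(-3) − 14·(-12))] + 97
       = 4·t + 229 = 241
⇒ t = 3.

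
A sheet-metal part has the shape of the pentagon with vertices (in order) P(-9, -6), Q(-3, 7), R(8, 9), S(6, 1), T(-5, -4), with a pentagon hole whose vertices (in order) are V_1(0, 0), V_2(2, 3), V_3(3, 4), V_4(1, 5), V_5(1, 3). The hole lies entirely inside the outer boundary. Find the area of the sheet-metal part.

Outer boundary:
Apply Gauss's area formula: 2A = Σ (x_i·y_{i+1} − x_{i+1}·y_i), indices taken mod 5.
Σ = (-81) + (-83) + (-46) + (-19) + (-6) = -235
Area = |Σ|/2 = 117.5.
Hole:
Apply Gauss's area formula: 2A = Σ (x_i·y_{i+1} − x_{i+1}·y_i), indices taken mod 5.
Σ = (0) + (-1) + (11) + (-2) + (0) = 8
Area = |Σ|/2 = 4.
Net area = 117.5 − 4 = 113.5.

113.5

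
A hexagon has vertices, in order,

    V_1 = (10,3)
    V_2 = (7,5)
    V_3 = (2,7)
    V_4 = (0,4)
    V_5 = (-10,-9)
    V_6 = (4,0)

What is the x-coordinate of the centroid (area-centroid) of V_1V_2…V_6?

103/123

Apply the shoelace (surveyor's) formula. First the cross-terms c_i = x_i·y_{i+1} − x_{i+1}·y_i:
  29, 39, 8, 40, 36, 12  ⇒  2A = 164, A = 82.
Then Σ (x_i + x_{i+1})·c_i = 412, so x̄ = 412 / (6·82) = 103/123.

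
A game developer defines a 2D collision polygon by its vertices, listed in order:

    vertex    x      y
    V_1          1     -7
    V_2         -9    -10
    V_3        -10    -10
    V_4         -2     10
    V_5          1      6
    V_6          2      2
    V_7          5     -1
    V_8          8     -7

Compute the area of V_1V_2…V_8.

161.5

Apply the shoelace (surveyor's) formula: 2A = Σ (x_i·y_{i+1} − x_{i+1}·y_i), indices taken mod 8.
Cross-terms: -73, -10, -120, -22, -10, -12, -27, -49  ⇒  Σ = -323
Area = |Σ|/2 = 161.5.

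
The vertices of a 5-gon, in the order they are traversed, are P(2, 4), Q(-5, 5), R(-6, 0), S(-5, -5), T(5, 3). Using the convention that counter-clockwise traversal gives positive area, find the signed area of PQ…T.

Cross-terms: 30, 30, 30, 10, 14  ⇒  Σ = 114
Signed area = Σ/2 = 57 (positive ⇒ counter-clockwise traversal).

57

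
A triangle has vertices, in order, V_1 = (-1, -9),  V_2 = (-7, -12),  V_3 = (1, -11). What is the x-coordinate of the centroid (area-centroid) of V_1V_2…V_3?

-7/3

Apply the shoelace (surveyor's) formula. First the cross-terms c_i = x_i·y_{i+1} − x_{i+1}·y_i:
  -51, 89, -20  ⇒  2A = 18, A = 9.
Then Σ (x_i + x_{i+1})·c_i = -126, so x̄ = -126 / (6·9) = -7/3.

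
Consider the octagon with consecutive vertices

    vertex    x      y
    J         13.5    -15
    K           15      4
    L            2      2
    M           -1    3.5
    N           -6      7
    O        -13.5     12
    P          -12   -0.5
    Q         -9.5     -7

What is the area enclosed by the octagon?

J→K: (13.5)(4) − (15)(-15) = 279
K→L: (15)(2) − (2)(4) = 22
L→M: (2)(3.5) − (-1)(2) = 9
M→N: (-1)(7) − (-6)(3.5) = 14
N→O: (-6)(12) − (-13.5)(7) = 22.5
O→P: (-13.5)(-0.5) − (-12)(12) = 150.75
P→Q: (-12)(-7) − (-9.5)(-0.5) = 79.25
Q→J: (-9.5)(-15) − (13.5)(-7) = 237
Σ = 813.5
Area = |Σ|/2 = 406.75.

406.75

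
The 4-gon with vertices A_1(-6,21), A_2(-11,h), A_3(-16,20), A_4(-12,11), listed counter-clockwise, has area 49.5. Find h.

The doubled signed area Σ (x_i y_{i+1} − x_{i+1} y_i) is linear in h.
With h=0 it equals -111; the coefficient of h is 10 (from the two edges through A_2).
So 10·h + -111 = 2·49.5 = 99 ⇒ h = 21.

21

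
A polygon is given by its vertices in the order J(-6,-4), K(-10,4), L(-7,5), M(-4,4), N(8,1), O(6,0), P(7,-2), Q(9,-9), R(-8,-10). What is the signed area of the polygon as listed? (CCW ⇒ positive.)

Apply the surveyor's formula: 2A = Σ (x_i·y_{i+1} − x_{i+1}·y_i), indices taken mod 9.
Σ = (-64) + (-22) + (-8) + (-36) + (-6) + (-12) + (-45) + (-162) + (-28) = -383
Signed area = Σ/2 = -191.5 (negative ⇒ clockwise traversal).

-191.5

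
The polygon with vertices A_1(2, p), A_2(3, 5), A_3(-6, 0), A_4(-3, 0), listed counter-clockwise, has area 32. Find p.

The doubled signed area Σ (x_i y_{i+1} − x_{i+1} y_i) is linear in p.
With p=0 it equals 40; the coefficient of p is -6 (from the two edges through A_1).
So -6·p + 40 = 2·32 = 64 ⇒ p = -4.

-4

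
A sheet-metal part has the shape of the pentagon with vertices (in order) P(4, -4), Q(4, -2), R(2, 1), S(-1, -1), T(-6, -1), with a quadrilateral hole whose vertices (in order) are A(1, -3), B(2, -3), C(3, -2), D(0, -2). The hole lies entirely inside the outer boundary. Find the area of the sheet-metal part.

17

Outer boundary:
Apply the shoelace formula: 2A = Σ (x_i·y_{i+1} − x_{i+1}·y_i), indices taken mod 5.
P→Q: (4)(-2) − (4)(-4) = 8
Q→R: (4)(1) − (2)(-2) = 8
R→S: (2)(-1) − (-1)(1) = -1
S→T: (-1)(-1) − (-6)(-1) = -5
T→P: (-6)(-4) − (4)(-1) = 28
Σ = 38
Area = |Σ|/2 = 19.
Hole:
Apply the surveyor's formula: 2A = Σ (x_i·y_{i+1} − x_{i+1}·y_i), indices taken mod 4.
A→B: (1)(-3) − (2)(-3) = 3
B→C: (2)(-2) − (3)(-3) = 5
C→D: (3)(-2) − (0)(-2) = -6
D→A: (0)(-3) − (1)(-2) = 2
Σ = 4
Area = |Σ|/2 = 2.
Net area = 19 − 2 = 17.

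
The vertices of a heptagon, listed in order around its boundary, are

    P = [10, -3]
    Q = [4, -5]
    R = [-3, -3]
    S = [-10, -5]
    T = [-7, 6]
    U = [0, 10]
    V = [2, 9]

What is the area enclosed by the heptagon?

180.5

Apply the surveyor's formula: 2A = Σ (x_i·y_{i+1} − x_{i+1}·y_i), indices taken mod 7.
P→Q: (10)(-5) − (4)(-3) = -38
Q→R: (4)(-3) − (-3)(-5) = -27
R→S: (-3)(-5) − (-10)(-3) = -15
S→T: (-10)(6) − (-7)(-5) = -95
T→U: (-7)(10) − (0)(6) = -70
U→V: (0)(9) − (2)(10) = -20
V→P: (2)(-3) − (10)(9) = -96
Σ = -361
Area = |Σ|/2 = 180.5.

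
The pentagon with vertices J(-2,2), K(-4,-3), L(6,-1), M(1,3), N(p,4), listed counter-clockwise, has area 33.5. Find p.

The doubled signed area Σ (x_i y_{i+1} − x_{i+1} y_i) is linear in p.
With p=0 it equals 67; the coefficient of p is -1 (from the two edges through N).
So -1·p + 67 = 2·33.5 = 67 ⇒ p = 0.

0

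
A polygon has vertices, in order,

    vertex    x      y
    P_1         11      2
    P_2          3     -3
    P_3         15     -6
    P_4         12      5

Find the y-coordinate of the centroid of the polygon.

-71/39

Apply Gauss's area formula. First the cross-terms c_i = x_i·y_{i+1} − x_{i+1}·y_i:
  -39, 27, 147, -31  ⇒  2A = 104, A = 52.
Then Σ (y_i + y_{i+1})·c_i = -568, so ȳ = -568 / (6·52) = -71/39.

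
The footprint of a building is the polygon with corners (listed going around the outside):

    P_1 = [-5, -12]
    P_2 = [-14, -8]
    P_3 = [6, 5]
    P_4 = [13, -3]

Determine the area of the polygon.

202

Apply the surveyor's formula: 2A = Σ (x_i·y_{i+1} − x_{i+1}·y_i), indices taken mod 4.
Cross-terms: -128, -22, -83, -171  ⇒  Σ = -404
Area = |Σ|/2 = 202.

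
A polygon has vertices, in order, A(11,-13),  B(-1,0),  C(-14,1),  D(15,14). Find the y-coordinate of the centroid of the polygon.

Apply the surveyor's formula. First the cross-terms c_i = x_i·y_{i+1} − x_{i+1}·y_i:
  -13, -1, -211, -349  ⇒  2A = -574, A = -287.
Then Σ (y_i + y_{i+1})·c_i = -3346, so ȳ = -3346 / (6·(-287)) = 239/123.

239/123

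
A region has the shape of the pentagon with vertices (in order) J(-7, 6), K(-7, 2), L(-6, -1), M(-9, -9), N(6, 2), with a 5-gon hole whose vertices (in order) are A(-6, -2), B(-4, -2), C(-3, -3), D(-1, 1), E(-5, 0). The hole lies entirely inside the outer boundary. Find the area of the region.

79.5

Outer boundary:
Σ = (28) + (19) + (45) + (36) + (50) = 178
Area = |Σ|/2 = 89.
Hole:
Apply Gauss's area formula: 2A = Σ (x_i·y_{i+1} − x_{i+1}·y_i), indices taken mod 5.
A→B: (-6)(-2) − (-4)(-2) = 4
B→C: (-4)(-3) − (-3)(-2) = 6
C→D: (-3)(1) − (-1)(-3) = -6
D→E: (-1)(0) − (-5)(1) = 5
E→A: (-5)(-2) − (-6)(0) = 10
Σ = 19
Area = |Σ|/2 = 9.5.
Net area = 89 − 9.5 = 79.5.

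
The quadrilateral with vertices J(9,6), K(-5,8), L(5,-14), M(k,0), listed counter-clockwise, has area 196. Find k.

13

The doubled signed area Σ (x_i y_{i+1} − x_{i+1} y_i) is linear in k.
With k=0 it equals 132; the coefficient of k is 20 (from the two edges through M).
So 20·k + 132 = 2·196 = 392 ⇒ k = 13.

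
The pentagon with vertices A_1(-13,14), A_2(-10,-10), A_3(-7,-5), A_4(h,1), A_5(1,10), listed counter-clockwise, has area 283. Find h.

Write out the shoelace sum; only the two edges meeting at A_4 involve h:
2·Area = [((-7)·1 − h·(-5)) + (h·10 − 1·1)] + 394
       = 15·h + 386 = 566
⇒ h = 12.

12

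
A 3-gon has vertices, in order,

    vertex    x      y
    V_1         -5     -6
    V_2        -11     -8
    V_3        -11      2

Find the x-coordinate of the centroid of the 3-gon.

Apply the shoelace formula. First the cross-terms c_i = x_i·y_{i+1} − x_{i+1}·y_i:
  -26, -110, 76  ⇒  2A = -60, A = -30.
Then Σ (x_i + x_{i+1})·c_i = 1620, so x̄ = 1620 / (6·(-30)) = -9.

-9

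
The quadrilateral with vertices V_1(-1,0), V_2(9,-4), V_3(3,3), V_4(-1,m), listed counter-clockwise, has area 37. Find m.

7

The doubled signed area Σ (x_i y_{i+1} − x_{i+1} y_i) is linear in m.
With m=0 it equals 46; the coefficient of m is 4 (from the two edges through V_4).
So 4·m + 46 = 2·37 = 74 ⇒ m = 7.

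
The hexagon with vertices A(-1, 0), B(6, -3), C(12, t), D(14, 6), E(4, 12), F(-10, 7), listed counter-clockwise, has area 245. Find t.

Write out the shoelace sum; only the two edges meeting at C involve t:
2·Area = [(6·t − 12·(-3)) + (12·6 − 14·t)] + 302
       = -8·t + 410 = 490
⇒ t = -10.

-10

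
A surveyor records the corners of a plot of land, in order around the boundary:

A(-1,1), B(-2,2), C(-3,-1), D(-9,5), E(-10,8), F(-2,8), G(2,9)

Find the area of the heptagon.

Cross-terms: 0, 8, -24, -22, -64, -34, 11  ⇒  Σ = -125
Area = |Σ|/2 = 62.5.

62.5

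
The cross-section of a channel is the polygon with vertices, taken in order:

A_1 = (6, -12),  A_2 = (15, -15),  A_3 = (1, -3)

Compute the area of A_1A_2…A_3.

Apply the shoelace formula: 2A = Σ (x_i·y_{i+1} − x_{i+1}·y_i), indices taken mod 3.
Σ = (90) + (-30) + (6) = 66
Area = |Σ|/2 = 33.

33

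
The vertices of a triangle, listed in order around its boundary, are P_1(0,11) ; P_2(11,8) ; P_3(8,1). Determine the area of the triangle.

43

Σ = (-121) + (-53) + (88) = -86
Area = |Σ|/2 = 43.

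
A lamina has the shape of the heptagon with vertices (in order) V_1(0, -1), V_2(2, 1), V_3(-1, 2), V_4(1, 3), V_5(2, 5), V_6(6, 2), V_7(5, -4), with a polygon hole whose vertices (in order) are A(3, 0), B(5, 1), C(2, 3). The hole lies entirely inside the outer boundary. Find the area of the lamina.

28.5

Outer boundary:
Apply the shoelace formula: 2A = Σ (x_i·y_{i+1} − x_{i+1}·y_i), indices taken mod 7.
Σ = (2) + (5) + (-5) + (-1) + (-26) + (-34) + (-5) = -64
Area = |Σ|/2 = 32.
Hole:
Apply the shoelace (surveyor's) formula: 2A = Σ (x_i·y_{i+1} − x_{i+1}·y_i), indices taken mod 3.
Σ = (3) + (13) + (-9) = 7
Area = |Σ|/2 = 3.5.
Net area = 32 − 3.5 = 28.5.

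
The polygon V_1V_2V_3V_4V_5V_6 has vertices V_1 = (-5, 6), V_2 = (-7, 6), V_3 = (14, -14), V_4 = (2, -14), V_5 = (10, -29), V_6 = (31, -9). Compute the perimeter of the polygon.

|V_1V_2| = √((-2)² + (0)²) = √4 = 2
|V_2V_3| = √((21)² + (-20)²) = √841 = 29
|V_3V_4| = √((-12)² + (0)²) = √144 = 12
|V_4V_5| = √((8)² + (-15)²) = √289 = 17
|V_5V_6| = √((21)² + (20)²) = √841 = 29
|V_6V_1| = √((-36)² + (15)²) = √1521 = 39
Perimeter = 2 + 29 + 12 + 17 + 29 + 39 = 128.

128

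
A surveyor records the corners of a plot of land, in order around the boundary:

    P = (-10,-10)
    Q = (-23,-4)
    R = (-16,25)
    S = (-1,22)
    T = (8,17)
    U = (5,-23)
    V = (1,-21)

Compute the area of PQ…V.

960

Cross-terms: -190, -639, -327, -193, -269, -82, -220  ⇒  Σ = -1920
Area = |Σ|/2 = 960.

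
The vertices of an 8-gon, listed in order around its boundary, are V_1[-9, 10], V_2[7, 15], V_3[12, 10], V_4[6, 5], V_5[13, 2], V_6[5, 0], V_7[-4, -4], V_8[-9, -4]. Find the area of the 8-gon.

Apply Gauss's area formula: 2A = Σ (x_i·y_{i+1} − x_{i+1}·y_i), indices taken mod 8.
Σ = (-205) + (-110) + (0) + (-53) + (-10) + (-20) + (-20) + (-126) = -544
Area = |Σ|/2 = 272.

272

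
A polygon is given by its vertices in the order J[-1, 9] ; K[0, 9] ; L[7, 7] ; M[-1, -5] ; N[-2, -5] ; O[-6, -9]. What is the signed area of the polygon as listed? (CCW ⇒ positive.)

Apply Gauss's area formula: 2A = Σ (x_i·y_{i+1} − x_{i+1}·y_i), indices taken mod 6.
Σ = (-9) + (-63) + (-28) + (-5) + (-12) + (-63) = -180
Signed area = Σ/2 = -90 (negative ⇒ clockwise traversal).

-90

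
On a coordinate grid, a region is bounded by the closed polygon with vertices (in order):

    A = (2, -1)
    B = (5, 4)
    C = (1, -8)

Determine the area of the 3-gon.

8

Σ = (13) + (-44) + (15) = -16
Area = |Σ|/2 = 8.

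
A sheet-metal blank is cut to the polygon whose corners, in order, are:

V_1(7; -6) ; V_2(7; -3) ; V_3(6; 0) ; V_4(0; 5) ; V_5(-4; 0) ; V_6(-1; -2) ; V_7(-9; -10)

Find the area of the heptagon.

106.5

Cross-terms: 21, 18, 30, 20, 8, -8, 124  ⇒  Σ = 213
Area = |Σ|/2 = 106.5.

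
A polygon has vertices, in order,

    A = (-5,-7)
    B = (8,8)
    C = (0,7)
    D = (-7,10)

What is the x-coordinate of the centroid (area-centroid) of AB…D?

-69/44

Apply the shoelace formula. First the cross-terms c_i = x_i·y_{i+1} − x_{i+1}·y_i:
  16, 56, 49, 99  ⇒  2A = 220, A = 110.
Then Σ (x_i + x_{i+1})·c_i = -1035, so x̄ = -1035 / (6·110) = -69/44.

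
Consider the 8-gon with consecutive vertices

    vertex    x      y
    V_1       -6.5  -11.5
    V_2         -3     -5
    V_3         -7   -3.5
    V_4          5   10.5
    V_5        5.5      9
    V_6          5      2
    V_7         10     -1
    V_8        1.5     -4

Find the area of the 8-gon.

118

Apply the shoelace (surveyor's) formula: 2A = Σ (x_i·y_{i+1} − x_{i+1}·y_i), indices taken mod 8.
Σ = (-2) + (-24.5) + (-56) + (-12.75) + (-34) + (-25) + (-38.5) + (-43.25) = -236
Area = |Σ|/2 = 118.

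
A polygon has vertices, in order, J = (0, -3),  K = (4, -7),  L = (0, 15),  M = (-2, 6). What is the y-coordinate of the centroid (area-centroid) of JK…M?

28/9

Apply the shoelace formula. First the cross-terms c_i = x_i·y_{i+1} − x_{i+1}·y_i:
  12, 60, 30, 6  ⇒  2A = 108, A = 54.
Then Σ (y_i + y_{i+1})·c_i = 1008, so ȳ = 1008 / (6·54) = 28/9.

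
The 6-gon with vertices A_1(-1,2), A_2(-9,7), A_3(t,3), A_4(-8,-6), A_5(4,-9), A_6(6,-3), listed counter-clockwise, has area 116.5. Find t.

-6

The doubled signed area Σ (x_i y_{i+1} − x_{i+1} y_i) is linear in t.
With t=0 it equals 155; the coefficient of t is -13 (from the two edges through A_3).
So -13·t + 155 = 2·116.5 = 233 ⇒ t = -6.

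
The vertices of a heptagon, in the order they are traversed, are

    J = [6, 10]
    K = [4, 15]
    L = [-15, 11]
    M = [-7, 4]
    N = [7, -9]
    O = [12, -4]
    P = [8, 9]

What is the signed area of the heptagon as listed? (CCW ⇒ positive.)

Apply the shoelace (surveyor's) formula: 2A = Σ (x_i·y_{i+1} − x_{i+1}·y_i), indices taken mod 7.
Σ = (50) + (269) + (17) + (35) + (80) + (140) + (26) = 617
Signed area = Σ/2 = 308.5 (positive ⇒ counter-clockwise traversal).

308.5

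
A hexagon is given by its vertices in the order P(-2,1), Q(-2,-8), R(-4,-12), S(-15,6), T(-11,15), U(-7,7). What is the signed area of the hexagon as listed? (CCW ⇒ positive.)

-159

Σ = (18) + (-8) + (-204) + (-159) + (28) + (7) = -318
Signed area = Σ/2 = -159 (negative ⇒ clockwise traversal).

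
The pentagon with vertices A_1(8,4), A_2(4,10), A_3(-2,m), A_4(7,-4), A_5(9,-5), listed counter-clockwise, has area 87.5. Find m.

The doubled signed area Σ (x_i y_{i+1} − x_{i+1} y_i) is linear in m.
With m=0 it equals 169; the coefficient of m is -3 (from the two edges through A_3).
So -3·m + 169 = 2·87.5 = 175 ⇒ m = -2.

-2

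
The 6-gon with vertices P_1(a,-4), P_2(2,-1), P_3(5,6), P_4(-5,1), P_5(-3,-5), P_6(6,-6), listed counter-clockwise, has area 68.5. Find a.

5

Write out the shoelace sum; only the two edges meeting at P_1 involve a:
2·Area = [(6·(-4) − a·(-6)) + (a·(-1) − 2·(-4))] + 128
       = 5·a + 112 = 137
⇒ a = 5.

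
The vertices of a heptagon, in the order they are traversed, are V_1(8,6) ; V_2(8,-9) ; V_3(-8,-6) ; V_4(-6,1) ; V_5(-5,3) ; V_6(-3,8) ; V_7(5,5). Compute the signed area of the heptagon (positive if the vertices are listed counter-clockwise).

-196.5

Apply the surveyor's formula: 2A = Σ (x_i·y_{i+1} − x_{i+1}·y_i), indices taken mod 7.
Σ = (-120) + (-120) + (-44) + (-13) + (-31) + (-55) + (-10) = -393
Signed area = Σ/2 = -196.5 (negative ⇒ clockwise traversal).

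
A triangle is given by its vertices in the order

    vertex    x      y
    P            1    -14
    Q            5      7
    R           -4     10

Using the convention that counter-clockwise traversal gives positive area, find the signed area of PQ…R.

Σ = (77) + (78) + (46) = 201
Signed area = Σ/2 = 100.5 (positive ⇒ counter-clockwise traversal).

100.5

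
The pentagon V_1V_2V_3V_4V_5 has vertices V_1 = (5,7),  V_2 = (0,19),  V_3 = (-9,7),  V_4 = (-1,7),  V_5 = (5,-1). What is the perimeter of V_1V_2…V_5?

|V_1V_2| = √((-5)² + (12)²) = √169 = 13
|V_2V_3| = √((-9)² + (-12)²) = √225 = 15
|V_3V_4| = √((8)² + (0)²) = √64 = 8
|V_4V_5| = √((6)² + (-8)²) = √100 = 10
|V_5V_1| = √((0)² + (8)²) = √64 = 8
Perimeter = 13 + 15 + 8 + 10 + 8 = 54.

54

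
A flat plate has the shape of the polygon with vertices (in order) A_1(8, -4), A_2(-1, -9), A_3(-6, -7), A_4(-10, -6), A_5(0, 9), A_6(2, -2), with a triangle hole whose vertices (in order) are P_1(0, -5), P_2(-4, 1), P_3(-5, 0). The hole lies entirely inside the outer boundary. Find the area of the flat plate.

123.5

Outer boundary:
Σ = (-76) + (-47) + (-34) + (-90) + (-18) + (8) = -257
Area = |Σ|/2 = 128.5.
Hole:
Apply the shoelace formula: 2A = Σ (x_i·y_{i+1} − x_{i+1}·y_i), indices taken mod 3.
Σ = (-20) + (5) + (25) = 10
Area = |Σ|/2 = 5.
Net area = 128.5 − 5 = 123.5.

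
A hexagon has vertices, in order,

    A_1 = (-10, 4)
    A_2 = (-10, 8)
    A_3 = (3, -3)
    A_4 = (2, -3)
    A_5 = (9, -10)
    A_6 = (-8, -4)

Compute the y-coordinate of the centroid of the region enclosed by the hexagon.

Apply the shoelace formula. First the cross-terms c_i = x_i·y_{i+1} − x_{i+1}·y_i:
  -40, 6, -3, 7, -116, -72  ⇒  2A = -218, A = -109.
Then Σ (y_i + y_{i+1})·c_i = 1101, so ȳ = 1101 / (6·(-109)) = -367/218.

-367/218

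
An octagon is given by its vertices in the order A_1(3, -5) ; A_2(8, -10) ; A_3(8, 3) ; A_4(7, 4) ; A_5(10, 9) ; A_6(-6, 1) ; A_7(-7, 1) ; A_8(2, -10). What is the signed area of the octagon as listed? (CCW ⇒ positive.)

Apply the shoelace (surveyor's) formula: 2A = Σ (x_i·y_{i+1} − x_{i+1}·y_i), indices taken mod 8.
Σ = (10) + (104) + (11) + (23) + (64) + (1) + (68) + (20) = 301
Signed area = Σ/2 = 150.5 (positive ⇒ counter-clockwise traversal).

150.5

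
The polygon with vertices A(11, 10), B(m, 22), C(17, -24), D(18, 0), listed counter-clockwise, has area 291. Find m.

-3

Write out the shoelace sum; only the two edges meeting at B involve m:
2·Area = [(11·22 − m·10) + (m·(-24) − 17·22)] + 612
       = -34·m + 480 = 582
⇒ m = -3.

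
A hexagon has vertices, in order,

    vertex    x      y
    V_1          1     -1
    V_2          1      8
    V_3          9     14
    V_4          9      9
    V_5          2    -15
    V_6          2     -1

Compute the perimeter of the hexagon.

64

|V_1V_2| = √((0)² + (9)²) = √81 = 9
|V_2V_3| = √((8)² + (6)²) = √100 = 10
|V_3V_4| = √((0)² + (-5)²) = √25 = 5
|V_4V_5| = √((-7)² + (-24)²) = √625 = 25
|V_5V_6| = √((0)² + (14)²) = √196 = 14
|V_6V_1| = √((-1)² + (0)²) = √1 = 1
Perimeter = 9 + 10 + 5 + 25 + 14 + 1 = 64.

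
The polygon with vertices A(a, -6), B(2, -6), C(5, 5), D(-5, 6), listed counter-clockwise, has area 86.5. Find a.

Write out the shoelace sum; only the two edges meeting at A involve a:
2·Area = [((-5)·(-6) − a·6) + (a·(-6) − 2·(-6))] + 95
       = -12·a + 137 = 173
⇒ a = -3.

-3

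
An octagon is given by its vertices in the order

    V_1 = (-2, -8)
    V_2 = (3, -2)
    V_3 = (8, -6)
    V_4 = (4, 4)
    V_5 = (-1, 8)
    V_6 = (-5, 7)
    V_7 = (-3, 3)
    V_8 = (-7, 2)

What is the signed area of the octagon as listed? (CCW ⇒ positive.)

116

Apply the shoelace formula: 2A = Σ (x_i·y_{i+1} − x_{i+1}·y_i), indices taken mod 8.
V_1→V_2: (-2)(-2) − (3)(-8) = 28
V_2→V_3: (3)(-6) − (8)(-2) = -2
V_3→V_4: (8)(4) − (4)(-6) = 56
V_4→V_5: (4)(8) − (-1)(4) = 36
V_5→V_6: (-1)(7) − (-5)(8) = 33
V_6→V_7: (-5)(3) − (-3)(7) = 6
V_7→V_8: (-3)(2) − (-7)(3) = 15
V_8→V_1: (-7)(-8) − (-2)(2) = 60
Σ = 232
Signed area = Σ/2 = 116 (positive ⇒ counter-clockwise traversal).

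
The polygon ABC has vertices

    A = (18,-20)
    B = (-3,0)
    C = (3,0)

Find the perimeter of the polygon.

60

|AB| = √((-21)² + (20)²) = √841 = 29
|BC| = √((6)² + (0)²) = √36 = 6
|CA| = √((15)² + (-20)²) = √625 = 25
Perimeter = 29 + 6 + 25 = 60.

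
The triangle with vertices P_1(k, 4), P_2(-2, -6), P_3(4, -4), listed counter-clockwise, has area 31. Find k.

Write out the shoelace sum; only the two edges meeting at P_1 involve k:
2·Area = [(4·4 − k·(-4)) + (k·(-6) − (-2)·4)] + 32
       = -2·k + 56 = 62
⇒ k = -3.

-3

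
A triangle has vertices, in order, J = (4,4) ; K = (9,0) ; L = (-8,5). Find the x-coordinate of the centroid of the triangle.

5/3

Apply Gauss's area formula. First the cross-terms c_i = x_i·y_{i+1} − x_{i+1}·y_i:
  -36, 45, -52  ⇒  2A = -43, A = -21.5.
Then Σ (x_i + x_{i+1})·c_i = -215, so x̄ = -215 / (6·(-21.5)) = 5/3.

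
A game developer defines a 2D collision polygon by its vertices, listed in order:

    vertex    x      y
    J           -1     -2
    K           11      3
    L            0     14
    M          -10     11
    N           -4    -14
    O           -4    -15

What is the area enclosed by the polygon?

247

Apply Gauss's area formula: 2A = Σ (x_i·y_{i+1} − x_{i+1}·y_i), indices taken mod 6.
Cross-terms: 19, 154, 140, 184, 4, -7  ⇒  Σ = 494
Area = |Σ|/2 = 247.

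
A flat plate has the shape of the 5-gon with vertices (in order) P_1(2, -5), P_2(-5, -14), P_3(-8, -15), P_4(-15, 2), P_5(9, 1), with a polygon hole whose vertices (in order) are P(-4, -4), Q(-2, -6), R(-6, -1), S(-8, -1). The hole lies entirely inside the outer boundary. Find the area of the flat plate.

201.5

Outer boundary:
Cross-terms: -53, -37, -241, -33, -47  ⇒  Σ = -411
Area = |Σ|/2 = 205.5.
Hole:
P→Q: (-4)(-6) − (-2)(-4) = 16
Q→R: (-2)(-1) − (-6)(-6) = -34
R→S: (-6)(-1) − (-8)(-1) = -2
S→P: (-8)(-4) − (-4)(-1) = 28
Σ = 8
Area = |Σ|/2 = 4.
Net area = 205.5 − 4 = 201.5.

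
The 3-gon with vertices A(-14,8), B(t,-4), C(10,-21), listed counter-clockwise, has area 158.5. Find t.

Write out the shoelace sum; only the two edges meeting at B involve t:
2·Area = [((-14)·(-4) − t·8) + (t·(-21) − 10·(-4))] + -214
       = -29·t + -118 = 317
⇒ t = -15.

-15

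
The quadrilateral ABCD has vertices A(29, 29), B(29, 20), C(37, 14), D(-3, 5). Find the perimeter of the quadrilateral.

|AB| = √((0)² + (-9)²) = √81 = 9
|BC| = √((8)² + (-6)²) = √100 = 10
|CD| = √((-40)² + (-9)²) = √1681 = 41
|DA| = √((32)² + (24)²) = √1600 = 40
Perimeter = 9 + 10 + 41 + 40 = 100.

100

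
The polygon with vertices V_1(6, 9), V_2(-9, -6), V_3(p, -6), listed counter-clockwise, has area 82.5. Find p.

2

The doubled signed area Σ (x_i y_{i+1} − x_{i+1} y_i) is linear in p.
With p=0 it equals 135; the coefficient of p is 15 (from the two edges through V_3).
So 15·p + 135 = 2·82.5 = 165 ⇒ p = 2.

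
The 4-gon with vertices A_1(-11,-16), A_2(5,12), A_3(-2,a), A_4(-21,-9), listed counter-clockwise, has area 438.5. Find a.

Write out the shoelace sum; only the two edges meeting at A_3 involve a:
2·Area = [(5·a − (-2)·12) + ((-2)·(-9) − (-21)·a)] + 185
       = 26·a + 227 = 877
⇒ a = 25.

25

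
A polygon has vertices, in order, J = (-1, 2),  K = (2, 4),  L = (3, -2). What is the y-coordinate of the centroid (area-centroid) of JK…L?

Apply the shoelace (surveyor's) formula. First the cross-terms c_i = x_i·y_{i+1} − x_{i+1}·y_i:
  -8, -16, 4  ⇒  2A = -20, A = -10.
Then Σ (y_i + y_{i+1})·c_i = -80, so ȳ = -80 / (6·(-10)) = 4/3.

4/3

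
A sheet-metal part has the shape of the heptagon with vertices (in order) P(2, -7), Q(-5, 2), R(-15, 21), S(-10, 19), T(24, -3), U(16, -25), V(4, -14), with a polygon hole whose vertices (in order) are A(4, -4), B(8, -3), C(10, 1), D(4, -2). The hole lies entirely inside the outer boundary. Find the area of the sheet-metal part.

Outer boundary:
Cross-terms: -31, -75, -75, -426, -552, -124, 0  ⇒  Σ = -1283
Area = |Σ|/2 = 641.5.
Hole:
Apply the shoelace formula: 2A = Σ (x_i·y_{i+1} − x_{i+1}·y_i), indices taken mod 4.
A→B: (4)(-3) − (8)(-4) = 20
B→C: (8)(1) − (10)(-3) = 38
C→D: (10)(-2) − (4)(1) = -24
D→A: (4)(-4) − (4)(-2) = -8
Σ = 26
Area = |Σ|/2 = 13.
Net area = 641.5 − 13 = 628.5.

628.5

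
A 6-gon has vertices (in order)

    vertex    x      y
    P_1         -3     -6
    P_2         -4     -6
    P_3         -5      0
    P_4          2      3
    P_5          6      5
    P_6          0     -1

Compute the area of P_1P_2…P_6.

34

Apply the shoelace (surveyor's) formula: 2A = Σ (x_i·y_{i+1} − x_{i+1}·y_i), indices taken mod 6.
P_1→P_2: (-3)(-6) − (-4)(-6) = -6
P_2→P_3: (-4)(0) − (-5)(-6) = -30
P_3→P_4: (-5)(3) − (2)(0) = -15
P_4→P_5: (2)(5) − (6)(3) = -8
P_5→P_6: (6)(-1) − (0)(5) = -6
P_6→P_1: (0)(-6) − (-3)(-1) = -3
Σ = -68
Area = |Σ|/2 = 34.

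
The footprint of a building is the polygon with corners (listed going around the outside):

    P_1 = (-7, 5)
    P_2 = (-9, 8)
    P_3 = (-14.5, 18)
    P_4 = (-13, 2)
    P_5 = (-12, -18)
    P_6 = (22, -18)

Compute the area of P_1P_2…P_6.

Apply the shoelace formula: 2A = Σ (x_i·y_{i+1} − x_{i+1}·y_i), indices taken mod 6.
Cross-terms: -11, -46, 205, 258, 612, -16  ⇒  Σ = 1002
Area = |Σ|/2 = 501.

501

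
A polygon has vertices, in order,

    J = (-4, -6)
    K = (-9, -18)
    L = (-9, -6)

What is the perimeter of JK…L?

|JK| = √((-5)² + (-12)²) = √169 = 13
|KL| = √((0)² + (12)²) = √144 = 12
|LJ| = √((5)² + (0)²) = √25 = 5
Perimeter = 13 + 12 + 5 = 30.

30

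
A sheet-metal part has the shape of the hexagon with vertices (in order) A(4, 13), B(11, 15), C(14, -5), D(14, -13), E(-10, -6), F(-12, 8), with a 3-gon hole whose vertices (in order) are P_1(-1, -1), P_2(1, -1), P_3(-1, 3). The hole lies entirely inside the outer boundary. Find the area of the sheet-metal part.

Outer boundary:
A→B: (4)(15) − (11)(13) = -83
B→C: (11)(-5) − (14)(15) = -265
C→D: (14)(-13) − (14)(-5) = -112
D→E: (14)(-6) − (-10)(-13) = -214
E→F: (-10)(8) − (-12)(-6) = -152
F→A: (-12)(13) − (4)(8) = -188
Σ = -1014
Area = |Σ|/2 = 507.
Hole:
Apply the shoelace (surveyor's) formula: 2A = Σ (x_i·y_{i+1} − x_{i+1}·y_i), indices taken mod 3.
Σ = (2) + (2) + (4) = 8
Area = |Σ|/2 = 4.
Net area = 507 − 4 = 503.

503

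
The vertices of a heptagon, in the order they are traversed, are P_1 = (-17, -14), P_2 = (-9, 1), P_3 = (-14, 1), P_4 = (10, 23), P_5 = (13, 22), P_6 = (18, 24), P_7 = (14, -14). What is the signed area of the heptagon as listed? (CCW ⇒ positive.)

P_1→P_2: (-17)(1) − (-9)(-14) = -143
P_2→P_3: (-9)(1) − (-14)(1) = 5
P_3→P_4: (-14)(23) − (10)(1) = -332
P_4→P_5: (10)(22) − (13)(23) = -79
P_5→P_6: (13)(24) − (18)(22) = -84
P_6→P_7: (18)(-14) − (14)(24) = -588
P_7→P_1: (14)(-14) − (-17)(-14) = -434
Σ = -1655
Signed area = Σ/2 = -827.5 (negative ⇒ clockwise traversal).

-827.5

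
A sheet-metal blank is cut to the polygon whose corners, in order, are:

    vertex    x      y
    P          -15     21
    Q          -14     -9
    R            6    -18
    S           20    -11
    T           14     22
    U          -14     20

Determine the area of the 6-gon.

Apply the shoelace formula: 2A = Σ (x_i·y_{i+1} − x_{i+1}·y_i), indices taken mod 6.
Σ = (429) + (306) + (294) + (594) + (588) + (6) = 2217
Area = |Σ|/2 = 1108.5.

1108.5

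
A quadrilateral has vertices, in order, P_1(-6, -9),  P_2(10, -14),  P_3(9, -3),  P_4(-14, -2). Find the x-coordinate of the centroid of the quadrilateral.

5/9

Apply Gauss's area formula. First the cross-terms c_i = x_i·y_{i+1} − x_{i+1}·y_i:
  174, 96, -60, 114  ⇒  2A = 324, A = 162.
Then Σ (x_i + x_{i+1})·c_i = 540, so x̄ = 540 / (6·162) = 5/9.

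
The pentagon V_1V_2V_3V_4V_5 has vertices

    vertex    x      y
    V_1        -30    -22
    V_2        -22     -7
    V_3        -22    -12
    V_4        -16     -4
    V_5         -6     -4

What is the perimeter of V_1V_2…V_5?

|V_1V_2| = √((8)² + (15)²) = √289 = 17
|V_2V_3| = √((0)² + (-5)²) = √25 = 5
|V_3V_4| = √((6)² + (8)²) = √100 = 10
|V_4V_5| = √((10)² + (0)²) = √100 = 10
|V_5V_1| = √((-24)² + (-18)²) = √900 = 30
Perimeter = 17 + 5 + 10 + 10 + 30 = 72.

72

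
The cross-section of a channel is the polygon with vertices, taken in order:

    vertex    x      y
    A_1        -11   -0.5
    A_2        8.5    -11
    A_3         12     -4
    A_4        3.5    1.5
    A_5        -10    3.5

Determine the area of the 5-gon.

163

Σ = (125.25) + (98) + (32) + (27.25) + (43.5) = 326
Area = |Σ|/2 = 163.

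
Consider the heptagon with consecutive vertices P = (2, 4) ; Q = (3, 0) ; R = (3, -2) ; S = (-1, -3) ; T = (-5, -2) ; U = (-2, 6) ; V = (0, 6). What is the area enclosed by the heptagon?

P→Q: (2)(0) − (3)(4) = -12
Q→R: (3)(-2) − (3)(0) = -6
R→S: (3)(-3) − (-1)(-2) = -11
S→T: (-1)(-2) − (-5)(-3) = -13
T→U: (-5)(6) − (-2)(-2) = -34
U→V: (-2)(6) − (0)(6) = -12
V→P: (0)(4) − (2)(6) = -12
Σ = -100
Area = |Σ|/2 = 50.

50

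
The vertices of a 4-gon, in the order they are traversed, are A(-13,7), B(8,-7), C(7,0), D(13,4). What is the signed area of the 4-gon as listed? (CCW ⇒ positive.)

Apply the shoelace (surveyor's) formula: 2A = Σ (x_i·y_{i+1} − x_{i+1}·y_i), indices taken mod 4.
Σ = (35) + (49) + (28) + (143) = 255
Signed area = Σ/2 = 127.5 (positive ⇒ counter-clockwise traversal).

127.5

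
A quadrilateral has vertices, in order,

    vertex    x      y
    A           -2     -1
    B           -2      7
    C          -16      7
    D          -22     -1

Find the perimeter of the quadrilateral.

|AB| = √((0)² + (8)²) = √64 = 8
|BC| = √((-14)² + (0)²) = √196 = 14
|CD| = √((-6)² + (-8)²) = √100 = 10
|DA| = √((20)² + (0)²) = √400 = 20
Perimeter = 8 + 14 + 10 + 20 = 52.

52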